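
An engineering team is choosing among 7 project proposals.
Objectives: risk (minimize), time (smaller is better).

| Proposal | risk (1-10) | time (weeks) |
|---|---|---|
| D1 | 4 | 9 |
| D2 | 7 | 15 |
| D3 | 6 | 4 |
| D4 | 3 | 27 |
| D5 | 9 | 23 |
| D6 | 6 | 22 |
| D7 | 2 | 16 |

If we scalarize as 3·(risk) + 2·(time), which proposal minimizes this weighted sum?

D1: 3·4 + 2·9 = 30
D2: 3·7 + 2·15 = 51
D3: 3·6 + 2·4 = 26
D4: 3·3 + 2·27 = 63
D5: 3·9 + 2·23 = 73
D6: 3·6 + 2·22 = 62
D7: 3·2 + 2·16 = 38
Lowest: D3 at 26.

D3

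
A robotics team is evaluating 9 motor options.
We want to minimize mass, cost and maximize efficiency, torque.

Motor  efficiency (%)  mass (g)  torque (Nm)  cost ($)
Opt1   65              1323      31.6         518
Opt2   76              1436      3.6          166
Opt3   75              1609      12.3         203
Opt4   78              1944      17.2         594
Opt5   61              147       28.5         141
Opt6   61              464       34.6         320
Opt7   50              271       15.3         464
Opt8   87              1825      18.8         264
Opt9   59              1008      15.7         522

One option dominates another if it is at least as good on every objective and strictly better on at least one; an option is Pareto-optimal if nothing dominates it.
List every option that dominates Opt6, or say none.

none

Opt1: worse on mass (1323 vs 464).
Opt2: worse on mass (1436 vs 464).
Opt3: worse on mass (1609 vs 464).
Opt4: worse on mass (1944 vs 464).
Opt5: worse on torque (28.5 vs 34.6).
Opt7: worse on efficiency (50 vs 61).
Opt8: worse on mass (1825 vs 464).
Opt9: worse on efficiency (59 vs 61).
No option dominates Opt6.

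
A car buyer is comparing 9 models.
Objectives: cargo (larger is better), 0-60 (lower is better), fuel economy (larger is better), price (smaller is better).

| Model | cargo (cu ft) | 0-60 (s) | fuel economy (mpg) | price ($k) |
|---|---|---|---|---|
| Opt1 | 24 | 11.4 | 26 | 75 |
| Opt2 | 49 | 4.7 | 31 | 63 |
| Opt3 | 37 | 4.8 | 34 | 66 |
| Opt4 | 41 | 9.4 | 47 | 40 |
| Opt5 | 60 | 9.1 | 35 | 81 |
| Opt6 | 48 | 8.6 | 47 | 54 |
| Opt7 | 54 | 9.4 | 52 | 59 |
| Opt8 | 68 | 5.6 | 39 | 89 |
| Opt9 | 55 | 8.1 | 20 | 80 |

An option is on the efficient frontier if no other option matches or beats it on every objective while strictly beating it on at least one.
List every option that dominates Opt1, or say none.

Opt2, Opt3, Opt4, Opt6, Opt7

Opt2: cargo 49≥24, 0-60 4.7≤11.4, fuel economy 31≥26, price 63≤75 — dominates Opt1.
Opt3: cargo 37≥24, 0-60 4.8≤11.4, fuel economy 34≥26, price 66≤75 — dominates Opt1.
Opt4: cargo 41≥24, 0-60 9.4≤11.4, fuel economy 47≥26, price 40≤75 — dominates Opt1.
Opt6: cargo 48≥24, 0-60 8.6≤11.4, fuel economy 47≥26, price 54≤75 — dominates Opt1.
Opt7: cargo 54≥24, 0-60 9.4≤11.4, fuel economy 52≥26, price 59≤75 — dominates Opt1.
Others (Opt5, Opt8, Opt9) are each worse than Opt1 on at least one objective.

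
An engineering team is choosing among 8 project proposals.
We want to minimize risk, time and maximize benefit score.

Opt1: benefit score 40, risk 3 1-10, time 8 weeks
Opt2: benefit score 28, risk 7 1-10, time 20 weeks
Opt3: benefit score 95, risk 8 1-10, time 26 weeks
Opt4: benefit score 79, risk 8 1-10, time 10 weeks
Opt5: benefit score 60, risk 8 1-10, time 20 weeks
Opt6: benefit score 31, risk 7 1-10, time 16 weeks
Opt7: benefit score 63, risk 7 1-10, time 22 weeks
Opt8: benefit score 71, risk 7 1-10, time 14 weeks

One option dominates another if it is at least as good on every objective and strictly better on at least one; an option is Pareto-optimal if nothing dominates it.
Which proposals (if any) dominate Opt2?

Opt1, Opt6, Opt8

Opt1: benefit score 40≥28, risk 3≤7, time 8≤20 — dominates Opt2.
Opt6: benefit score 31≥28, risk 7≤7, time 16≤20 — dominates Opt2.
Opt8: benefit score 71≥28, risk 7≤7, time 14≤20 — dominates Opt2.
Others (Opt3, Opt4, Opt5, Opt7) are each worse than Opt2 on at least one objective.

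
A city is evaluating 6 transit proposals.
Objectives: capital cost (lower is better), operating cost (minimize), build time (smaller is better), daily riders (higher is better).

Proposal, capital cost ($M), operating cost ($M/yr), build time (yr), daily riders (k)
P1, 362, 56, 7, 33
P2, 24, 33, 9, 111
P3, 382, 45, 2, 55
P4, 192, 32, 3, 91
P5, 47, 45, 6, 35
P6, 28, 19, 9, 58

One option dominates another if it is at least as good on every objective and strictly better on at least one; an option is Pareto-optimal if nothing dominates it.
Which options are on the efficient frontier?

P1: dominated by P4 (capital cost 192≤362, operating cost 32≤56, build time 3≤7, daily riders 91≥33).
P2: not dominated (best capital cost).
P3: not dominated (best build time).
P4: not dominated.
P5: not dominated.
P6: not dominated (best operating cost).

P2, P3, P4, P5, P6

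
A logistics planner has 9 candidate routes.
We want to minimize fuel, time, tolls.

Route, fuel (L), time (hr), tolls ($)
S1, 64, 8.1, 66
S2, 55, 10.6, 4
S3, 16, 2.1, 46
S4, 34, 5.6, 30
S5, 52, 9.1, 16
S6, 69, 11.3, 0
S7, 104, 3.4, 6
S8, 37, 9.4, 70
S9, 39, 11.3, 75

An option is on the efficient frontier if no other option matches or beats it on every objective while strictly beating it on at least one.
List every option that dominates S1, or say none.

S3: fuel 16≤64, time 2.1≤8.1, tolls 46≤66 — dominates S1.
S4: fuel 34≤64, time 5.6≤8.1, tolls 30≤66 — dominates S1.
Others (S2, S5, S6, S7, S8, S9) are each worse than S1 on at least one objective.

S3, S4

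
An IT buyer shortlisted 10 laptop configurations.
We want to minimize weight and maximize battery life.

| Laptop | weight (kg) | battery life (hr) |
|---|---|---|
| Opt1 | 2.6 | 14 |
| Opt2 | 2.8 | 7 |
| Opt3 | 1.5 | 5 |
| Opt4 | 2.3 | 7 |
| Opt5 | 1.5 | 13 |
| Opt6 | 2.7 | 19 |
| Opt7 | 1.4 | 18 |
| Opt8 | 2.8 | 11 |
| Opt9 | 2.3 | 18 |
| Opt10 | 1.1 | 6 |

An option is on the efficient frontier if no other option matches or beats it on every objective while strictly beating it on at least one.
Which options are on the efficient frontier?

Opt1: dominated by Opt7 (weight 1.4≤2.6, battery life 18≥14).
Opt2: dominated by Opt1 (weight 2.6≤2.8, battery life 14≥7).
Opt3: dominated by Opt5 (weight 1.5≤1.5, battery life 13≥5).
Opt4: dominated by Opt5 (weight 1.5≤2.3, battery life 13≥7).
Opt5: dominated by Opt7 (weight 1.4≤1.5, battery life 18≥13).
Opt6: not dominated (best battery life).
Opt7: not dominated.
Opt8: dominated by Opt1 (weight 2.6≤2.8, battery life 14≥11).
Opt9: dominated by Opt7 (weight 1.4≤2.3, battery life 18≥18).
Opt10: not dominated (best weight).

Opt6, Opt7, Opt10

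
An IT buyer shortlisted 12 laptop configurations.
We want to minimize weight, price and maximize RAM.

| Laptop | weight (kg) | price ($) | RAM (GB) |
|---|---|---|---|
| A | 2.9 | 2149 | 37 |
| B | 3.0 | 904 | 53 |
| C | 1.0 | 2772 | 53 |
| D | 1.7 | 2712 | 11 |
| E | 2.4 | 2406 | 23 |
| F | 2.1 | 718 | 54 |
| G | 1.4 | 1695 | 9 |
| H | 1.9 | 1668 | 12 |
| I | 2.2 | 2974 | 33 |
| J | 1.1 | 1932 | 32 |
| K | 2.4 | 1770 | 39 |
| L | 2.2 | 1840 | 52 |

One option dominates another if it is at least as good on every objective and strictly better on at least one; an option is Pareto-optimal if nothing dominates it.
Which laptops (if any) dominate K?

F

F: weight 2.1≤2.4, price 718≤1770, RAM 54≥39 — dominates K.
Others (A, B, C, D, E, G, H, I, J, L) are each worse than K on at least one objective.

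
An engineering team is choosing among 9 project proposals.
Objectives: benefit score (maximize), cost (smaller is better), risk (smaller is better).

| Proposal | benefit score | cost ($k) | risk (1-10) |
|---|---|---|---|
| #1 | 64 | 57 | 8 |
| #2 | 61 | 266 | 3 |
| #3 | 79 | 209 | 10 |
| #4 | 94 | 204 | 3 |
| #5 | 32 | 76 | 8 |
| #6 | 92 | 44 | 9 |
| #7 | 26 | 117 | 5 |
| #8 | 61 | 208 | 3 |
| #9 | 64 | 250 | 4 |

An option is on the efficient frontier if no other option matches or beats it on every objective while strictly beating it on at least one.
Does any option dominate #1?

No

#2: worse on benefit score (61 vs 64).
#3: worse on cost (209 vs 57).
#4: worse on cost (204 vs 57).
#5: worse on benefit score (32 vs 64).
#6: worse on risk (9 vs 8).
#7: worse on benefit score (26 vs 64).
#8: worse on benefit score (61 vs 64).
#9: worse on cost (250 vs 57).
No option is at least as good as #1 on every objective and strictly better on one.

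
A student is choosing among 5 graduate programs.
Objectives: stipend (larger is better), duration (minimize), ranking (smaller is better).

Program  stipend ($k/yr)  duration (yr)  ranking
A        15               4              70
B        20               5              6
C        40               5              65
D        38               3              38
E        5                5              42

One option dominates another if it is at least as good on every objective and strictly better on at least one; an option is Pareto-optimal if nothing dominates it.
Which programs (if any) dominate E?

B, D

B: stipend 20≥5, duration 5≤5, ranking 6≤42 — dominates E.
D: stipend 38≥5, duration 3≤5, ranking 38≤42 — dominates E.
Others (A, C) are each worse than E on at least one objective.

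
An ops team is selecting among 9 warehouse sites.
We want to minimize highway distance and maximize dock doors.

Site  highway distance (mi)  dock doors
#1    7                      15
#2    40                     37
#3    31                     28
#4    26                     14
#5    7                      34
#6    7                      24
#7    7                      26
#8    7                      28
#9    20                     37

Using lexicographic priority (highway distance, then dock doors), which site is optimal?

First minimize highway distance: best is 7, kept {#1, #5, #6, #7, #8}.
Then maximize dock doors: best is 34, kept {#5}.

#5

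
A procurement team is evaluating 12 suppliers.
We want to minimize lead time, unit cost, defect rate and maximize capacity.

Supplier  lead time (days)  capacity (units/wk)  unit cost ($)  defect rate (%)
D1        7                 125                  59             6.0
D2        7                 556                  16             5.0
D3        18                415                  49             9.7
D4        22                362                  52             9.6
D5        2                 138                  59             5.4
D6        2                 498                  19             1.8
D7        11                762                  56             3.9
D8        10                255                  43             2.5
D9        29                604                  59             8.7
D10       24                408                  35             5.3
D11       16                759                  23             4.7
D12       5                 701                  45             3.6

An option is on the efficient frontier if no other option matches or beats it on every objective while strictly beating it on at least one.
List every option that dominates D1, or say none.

D2: lead time 7≤7, capacity 556≥125, unit cost 16≤59, defect rate 5.0≤6.0 — dominates D1.
D5: lead time 2≤7, capacity 138≥125, unit cost 59≤59, defect rate 5.4≤6.0 — dominates D1.
D6: lead time 2≤7, capacity 498≥125, unit cost 19≤59, defect rate 1.8≤6.0 — dominates D1.
D12: lead time 5≤7, capacity 701≥125, unit cost 45≤59, defect rate 3.6≤6.0 — dominates D1.
Others (D3, D4, D7, D8, D9, D10, D11) are each worse than D1 on at least one objective.

D2, D5, D6, D12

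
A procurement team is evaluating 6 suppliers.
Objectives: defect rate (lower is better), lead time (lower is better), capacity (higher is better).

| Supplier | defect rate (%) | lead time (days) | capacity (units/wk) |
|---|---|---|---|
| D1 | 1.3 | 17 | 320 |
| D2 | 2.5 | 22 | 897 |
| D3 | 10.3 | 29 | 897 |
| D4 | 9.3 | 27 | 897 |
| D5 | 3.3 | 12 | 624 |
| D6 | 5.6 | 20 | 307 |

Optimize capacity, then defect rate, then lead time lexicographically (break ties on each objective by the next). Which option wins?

First maximize capacity: best is 897, kept {D2, D3, D4}.
Then minimize defect rate: best is 2.5, kept {D2}.

D2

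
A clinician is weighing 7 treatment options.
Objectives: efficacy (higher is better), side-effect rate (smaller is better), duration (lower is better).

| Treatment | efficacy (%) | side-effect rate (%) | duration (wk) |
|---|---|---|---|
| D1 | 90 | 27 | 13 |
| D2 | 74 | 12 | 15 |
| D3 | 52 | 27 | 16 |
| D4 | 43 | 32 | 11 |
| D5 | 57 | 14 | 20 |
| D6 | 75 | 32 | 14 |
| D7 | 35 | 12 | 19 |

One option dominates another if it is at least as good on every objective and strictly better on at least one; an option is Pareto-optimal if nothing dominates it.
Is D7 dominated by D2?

D2 vs D7: efficacy 74≥35, side-effect rate 12≤12, duration 15≤19 — D2 is at least as good on every objective with at least one strict improvement.

Yes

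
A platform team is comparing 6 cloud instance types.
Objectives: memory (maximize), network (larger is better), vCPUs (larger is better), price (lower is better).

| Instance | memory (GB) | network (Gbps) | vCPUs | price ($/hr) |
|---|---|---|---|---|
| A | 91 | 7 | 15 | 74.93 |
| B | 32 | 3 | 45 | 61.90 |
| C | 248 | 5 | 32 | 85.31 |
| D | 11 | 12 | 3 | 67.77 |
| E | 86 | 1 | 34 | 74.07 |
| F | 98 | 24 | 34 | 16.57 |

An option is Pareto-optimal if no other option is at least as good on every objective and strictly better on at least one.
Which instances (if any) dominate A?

F

F: memory 98≥91, network 24≥7, vCPUs 34≥15, price 16.57≤74.93 — dominates A.
Others (B, C, D, E) are each worse than A on at least one objective.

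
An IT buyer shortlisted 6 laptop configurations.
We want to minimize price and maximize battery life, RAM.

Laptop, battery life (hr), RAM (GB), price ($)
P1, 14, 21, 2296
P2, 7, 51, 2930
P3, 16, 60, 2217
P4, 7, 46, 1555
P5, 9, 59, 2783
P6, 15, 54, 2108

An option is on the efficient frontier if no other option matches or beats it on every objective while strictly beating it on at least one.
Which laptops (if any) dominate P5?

P3

P3: battery life 16≥9, RAM 60≥59, price 2217≤2783 — dominates P5.
Others (P1, P2, P4, P6) are each worse than P5 on at least one objective.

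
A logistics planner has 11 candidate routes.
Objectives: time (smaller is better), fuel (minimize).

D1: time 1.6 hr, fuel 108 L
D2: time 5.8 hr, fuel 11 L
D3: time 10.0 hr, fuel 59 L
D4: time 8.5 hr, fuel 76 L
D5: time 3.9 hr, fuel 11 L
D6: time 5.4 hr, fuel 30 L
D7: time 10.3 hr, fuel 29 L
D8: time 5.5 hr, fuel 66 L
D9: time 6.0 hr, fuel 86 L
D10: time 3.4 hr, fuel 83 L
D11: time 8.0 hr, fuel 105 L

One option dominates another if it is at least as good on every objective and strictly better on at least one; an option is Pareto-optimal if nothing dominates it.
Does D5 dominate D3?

D5 vs D3: time 3.9≤10.0, fuel 11≤59 — D5 is at least as good on every objective with at least one strict improvement.

Yes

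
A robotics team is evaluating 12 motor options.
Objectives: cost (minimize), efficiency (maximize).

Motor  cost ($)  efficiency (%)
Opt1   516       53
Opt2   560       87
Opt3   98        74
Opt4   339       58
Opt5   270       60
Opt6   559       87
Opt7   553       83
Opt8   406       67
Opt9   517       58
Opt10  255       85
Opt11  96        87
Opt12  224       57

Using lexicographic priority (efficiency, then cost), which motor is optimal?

Opt11

First maximize efficiency: best is 87, kept {Opt2, Opt6, Opt11}.
Then minimize cost: best is 96, kept {Opt11}.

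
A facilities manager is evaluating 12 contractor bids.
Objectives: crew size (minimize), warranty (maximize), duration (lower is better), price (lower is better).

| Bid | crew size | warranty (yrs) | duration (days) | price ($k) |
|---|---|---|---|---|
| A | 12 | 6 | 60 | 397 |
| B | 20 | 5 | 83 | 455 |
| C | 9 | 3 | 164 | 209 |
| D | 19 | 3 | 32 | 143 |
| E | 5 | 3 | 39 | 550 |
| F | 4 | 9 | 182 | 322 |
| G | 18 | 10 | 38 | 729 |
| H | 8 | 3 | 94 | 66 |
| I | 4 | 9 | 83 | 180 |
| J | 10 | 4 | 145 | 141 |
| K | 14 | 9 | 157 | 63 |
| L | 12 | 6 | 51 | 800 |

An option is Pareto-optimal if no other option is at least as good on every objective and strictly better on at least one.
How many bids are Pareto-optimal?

9

A: not dominated.
B: dominated by A (crew size 12≤20, warranty 6≥5, duration 60≤83, price 397≤455).
C: dominated by H (crew size 8≤9, warranty 3≥3, duration 94≤164, price 66≤209).
D: not dominated (best duration).
E: not dominated.
F: dominated by I (crew size 4≤4, warranty 9≥9, duration 83≤182, price 180≤322).
G: not dominated (best warranty).
H: not dominated.
I: not dominated.
J: not dominated.
K: not dominated (best price).
L: not dominated.
Pareto-optimal: A, D, E, G, H, I, J, K, L → 9.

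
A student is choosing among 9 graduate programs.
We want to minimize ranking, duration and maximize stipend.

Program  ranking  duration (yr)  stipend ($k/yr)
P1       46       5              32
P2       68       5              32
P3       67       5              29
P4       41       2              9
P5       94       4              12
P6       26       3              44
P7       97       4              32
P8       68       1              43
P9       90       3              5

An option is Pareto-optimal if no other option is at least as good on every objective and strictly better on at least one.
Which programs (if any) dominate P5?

P6: ranking 26≤94, duration 3≤4, stipend 44≥12 — dominates P5.
P8: ranking 68≤94, duration 1≤4, stipend 43≥12 — dominates P5.
Others (P1, P2, P3, P4, P7, P9) are each worse than P5 on at least one objective.

P6, P8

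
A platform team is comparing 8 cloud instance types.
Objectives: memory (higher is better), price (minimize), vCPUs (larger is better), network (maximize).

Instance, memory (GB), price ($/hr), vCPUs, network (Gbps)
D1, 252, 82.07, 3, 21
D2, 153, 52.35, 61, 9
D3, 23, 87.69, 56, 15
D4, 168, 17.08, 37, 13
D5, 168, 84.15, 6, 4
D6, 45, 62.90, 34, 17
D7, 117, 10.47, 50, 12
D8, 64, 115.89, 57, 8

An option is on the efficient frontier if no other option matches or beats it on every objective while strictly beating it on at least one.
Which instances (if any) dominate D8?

D2

D2: memory 153≥64, price 52.35≤115.89, vCPUs 61≥57, network 9≥8 — dominates D8.
Others (D1, D3, D4, D5, D6, D7) are each worse than D8 on at least one objective.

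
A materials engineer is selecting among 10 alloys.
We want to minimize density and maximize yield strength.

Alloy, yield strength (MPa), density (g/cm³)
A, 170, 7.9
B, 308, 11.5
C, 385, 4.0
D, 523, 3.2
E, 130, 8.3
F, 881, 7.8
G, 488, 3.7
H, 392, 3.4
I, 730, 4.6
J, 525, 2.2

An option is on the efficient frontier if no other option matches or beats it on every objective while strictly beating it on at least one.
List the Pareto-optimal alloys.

A: dominated by C (yield strength 385≥170, density 4.0≤7.9).
B: dominated by C (yield strength 385≥308, density 4.0≤11.5).
C: dominated by D (yield strength 523≥385, density 3.2≤4.0).
D: dominated by J (yield strength 525≥523, density 2.2≤3.2).
E: dominated by A (yield strength 170≥130, density 7.9≤8.3).
F: not dominated (best yield strength).
G: dominated by D (yield strength 523≥488, density 3.2≤3.7).
H: dominated by D (yield strength 523≥392, density 3.2≤3.4).
I: not dominated.
J: not dominated (best density).

F, I, J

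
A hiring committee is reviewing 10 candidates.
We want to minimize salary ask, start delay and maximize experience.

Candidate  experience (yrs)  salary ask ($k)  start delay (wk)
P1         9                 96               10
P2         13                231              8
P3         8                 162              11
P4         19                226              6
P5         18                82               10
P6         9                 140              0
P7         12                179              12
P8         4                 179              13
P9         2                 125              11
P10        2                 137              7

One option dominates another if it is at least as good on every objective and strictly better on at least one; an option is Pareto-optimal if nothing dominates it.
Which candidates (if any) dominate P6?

none

P1: worse on start delay (10 vs 0).
P2: worse on salary ask (231 vs 140).
P3: worse on experience (8 vs 9).
P4: worse on salary ask (226 vs 140).
P5: worse on start delay (10 vs 0).
P7: worse on salary ask (179 vs 140).
P8: worse on experience (4 vs 9).
P9: worse on experience (2 vs 9).
P10: worse on experience (2 vs 9).
No option dominates P6.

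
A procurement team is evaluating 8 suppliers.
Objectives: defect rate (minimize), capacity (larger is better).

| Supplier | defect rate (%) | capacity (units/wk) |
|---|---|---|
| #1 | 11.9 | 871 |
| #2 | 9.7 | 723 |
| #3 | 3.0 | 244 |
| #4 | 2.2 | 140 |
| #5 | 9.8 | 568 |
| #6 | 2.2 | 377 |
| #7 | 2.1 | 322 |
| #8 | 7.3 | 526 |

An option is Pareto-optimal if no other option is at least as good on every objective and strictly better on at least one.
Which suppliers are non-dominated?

#1, #2, #6, #7, #8

#1: not dominated (best capacity).
#2: not dominated.
#3: dominated by #6 (defect rate 2.2≤3.0, capacity 377≥244).
#4: dominated by #6 (defect rate 2.2≤2.2, capacity 377≥140).
#5: dominated by #2 (defect rate 9.7≤9.8, capacity 723≥568).
#6: not dominated.
#7: not dominated (best defect rate).
#8: not dominated.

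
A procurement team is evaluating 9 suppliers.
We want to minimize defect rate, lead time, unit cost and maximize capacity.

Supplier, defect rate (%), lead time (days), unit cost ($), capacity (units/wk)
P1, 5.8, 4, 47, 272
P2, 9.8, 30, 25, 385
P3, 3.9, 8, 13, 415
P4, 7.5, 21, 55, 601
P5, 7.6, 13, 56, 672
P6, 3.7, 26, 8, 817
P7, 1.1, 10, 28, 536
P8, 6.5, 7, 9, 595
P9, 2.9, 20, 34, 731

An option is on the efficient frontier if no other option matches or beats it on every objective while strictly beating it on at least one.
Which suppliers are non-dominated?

P1: not dominated (best lead time).
P2: dominated by P3 (defect rate 3.9≤9.8, lead time 8≤30, unit cost 13≤25, capacity 415≥385).
P3: not dominated.
P4: dominated by P9 (defect rate 2.9≤7.5, lead time 20≤21, unit cost 34≤55, capacity 731≥601).
P5: not dominated.
P6: not dominated (best unit cost).
P7: not dominated (best defect rate).
P8: not dominated.
P9: not dominated.

P1, P3, P5, P6, P7, P8, P9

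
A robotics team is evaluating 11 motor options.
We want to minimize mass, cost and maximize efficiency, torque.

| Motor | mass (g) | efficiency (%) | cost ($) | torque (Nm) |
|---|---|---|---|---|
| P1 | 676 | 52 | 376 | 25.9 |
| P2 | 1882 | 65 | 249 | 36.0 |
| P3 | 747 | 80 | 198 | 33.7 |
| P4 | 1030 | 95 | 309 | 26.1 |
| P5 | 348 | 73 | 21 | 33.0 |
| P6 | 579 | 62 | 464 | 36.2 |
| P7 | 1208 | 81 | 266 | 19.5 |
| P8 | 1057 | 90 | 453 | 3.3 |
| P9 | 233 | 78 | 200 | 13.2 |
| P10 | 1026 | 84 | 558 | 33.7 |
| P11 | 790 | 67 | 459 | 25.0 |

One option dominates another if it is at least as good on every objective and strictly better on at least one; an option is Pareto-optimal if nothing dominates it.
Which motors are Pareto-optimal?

P2, P3, P4, P5, P6, P7, P9, P10

P1: dominated by P5 (mass 348≤676, efficiency 73≥52, cost 21≤376, torque 33.0≥25.9).
P2: not dominated.
P3: not dominated.
P4: not dominated (best efficiency).
P5: not dominated (best cost).
P6: not dominated (best torque).
P7: not dominated.
P8: dominated by P4 (mass 1030≤1057, efficiency 95≥90, cost 309≤453, torque 26.1≥3.3).
P9: not dominated (best mass).
P10: not dominated.
P11: dominated by P3 (mass 747≤790, efficiency 80≥67, cost 198≤459, torque 33.7≥25.0).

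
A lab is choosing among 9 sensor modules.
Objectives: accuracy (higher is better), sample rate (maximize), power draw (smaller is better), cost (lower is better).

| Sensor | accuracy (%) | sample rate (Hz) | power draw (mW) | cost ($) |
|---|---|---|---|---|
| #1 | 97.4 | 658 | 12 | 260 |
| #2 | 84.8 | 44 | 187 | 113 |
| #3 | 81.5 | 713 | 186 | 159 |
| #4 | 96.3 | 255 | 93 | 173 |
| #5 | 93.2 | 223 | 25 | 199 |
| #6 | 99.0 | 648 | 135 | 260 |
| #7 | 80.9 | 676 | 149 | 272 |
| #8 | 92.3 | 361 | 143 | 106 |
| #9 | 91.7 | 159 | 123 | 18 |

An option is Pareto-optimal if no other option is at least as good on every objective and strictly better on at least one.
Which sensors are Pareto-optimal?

#1, #3, #4, #5, #6, #7, #8, #9

#1: not dominated (best power draw).
#2: dominated by #8 (accuracy 92.3≥84.8, sample rate 361≥44, power draw 143≤187, cost 106≤113).
#3: not dominated (best sample rate).
#4: not dominated.
#5: not dominated.
#6: not dominated (best accuracy).
#7: not dominated.
#8: not dominated.
#9: not dominated (best cost).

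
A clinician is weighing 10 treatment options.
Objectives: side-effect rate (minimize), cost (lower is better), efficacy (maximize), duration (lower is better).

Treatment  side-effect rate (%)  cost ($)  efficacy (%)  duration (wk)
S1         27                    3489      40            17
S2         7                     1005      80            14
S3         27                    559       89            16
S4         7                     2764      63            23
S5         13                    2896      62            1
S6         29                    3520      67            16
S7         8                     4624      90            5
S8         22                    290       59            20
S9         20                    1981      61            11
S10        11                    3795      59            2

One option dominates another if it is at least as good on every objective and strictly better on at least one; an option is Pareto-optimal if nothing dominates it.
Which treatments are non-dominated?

S2, S3, S5, S7, S8, S9, S10

S1: dominated by S2 (side-effect rate 7≤27, cost 1005≤3489, efficacy 80≥40, duration 14≤17).
S2: not dominated.
S3: not dominated.
S4: dominated by S2 (side-effect rate 7≤7, cost 1005≤2764, efficacy 80≥63, duration 14≤23).
S5: not dominated (best duration).
S6: dominated by S2 (side-effect rate 7≤29, cost 1005≤3520, efficacy 80≥67, duration 14≤16).
S7: not dominated (best efficacy).
S8: not dominated (best cost).
S9: not dominated.
S10: not dominated.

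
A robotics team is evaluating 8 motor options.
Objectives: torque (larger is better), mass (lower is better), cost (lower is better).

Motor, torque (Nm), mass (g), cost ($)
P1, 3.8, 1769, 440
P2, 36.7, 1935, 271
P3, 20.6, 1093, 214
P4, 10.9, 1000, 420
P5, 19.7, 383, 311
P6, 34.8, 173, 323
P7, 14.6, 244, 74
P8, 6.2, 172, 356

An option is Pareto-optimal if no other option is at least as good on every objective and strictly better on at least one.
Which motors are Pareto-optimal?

P2, P3, P5, P6, P7, P8

P1: dominated by P3 (torque 20.6≥3.8, mass 1093≤1769, cost 214≤440).
P2: not dominated (best torque).
P3: not dominated.
P4: dominated by P5 (torque 19.7≥10.9, mass 383≤1000, cost 311≤420).
P5: not dominated.
P6: not dominated.
P7: not dominated (best cost).
P8: not dominated (best mass).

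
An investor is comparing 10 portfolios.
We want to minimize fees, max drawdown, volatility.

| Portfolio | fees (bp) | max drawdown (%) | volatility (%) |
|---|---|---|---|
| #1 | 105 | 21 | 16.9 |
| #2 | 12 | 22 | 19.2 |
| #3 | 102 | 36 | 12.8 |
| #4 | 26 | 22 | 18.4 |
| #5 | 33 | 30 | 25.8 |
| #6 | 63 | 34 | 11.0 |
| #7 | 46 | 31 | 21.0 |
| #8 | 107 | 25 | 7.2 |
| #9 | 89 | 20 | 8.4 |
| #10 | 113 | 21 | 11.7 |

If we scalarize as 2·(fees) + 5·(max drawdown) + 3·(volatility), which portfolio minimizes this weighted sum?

#1: 2·105 + 5·21 + 3·16.9 = 365.7
#2: 2·12 + 5·22 + 3·19.2 = 191.6
#3: 2·102 + 5·36 + 3·12.8 = 422.4
#4: 2·26 + 5·22 + 3·18.4 = 217.2
#5: 2·33 + 5·30 + 3·25.8 = 293.4
#6: 2·63 + 5·34 + 3·11.0 = 329.0
#7: 2·46 + 5·31 + 3·21.0 = 310.0
#8: 2·107 + 5·25 + 3·7.2 = 360.6
#9: 2·89 + 5·20 + 3·8.4 = 303.2
#10: 2·113 + 5·21 + 3·11.7 = 366.1
Lowest: #2 at 191.6.

#2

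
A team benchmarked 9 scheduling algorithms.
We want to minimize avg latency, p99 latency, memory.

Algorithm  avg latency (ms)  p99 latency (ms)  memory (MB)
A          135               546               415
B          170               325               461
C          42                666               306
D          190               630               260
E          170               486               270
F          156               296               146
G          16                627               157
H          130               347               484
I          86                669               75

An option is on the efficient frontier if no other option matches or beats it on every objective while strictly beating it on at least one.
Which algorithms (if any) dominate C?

G

G: avg latency 16≤42, p99 latency 627≤666, memory 157≤306 — dominates C.
Others (A, B, D, E, F, H, I) are each worse than C on at least one objective.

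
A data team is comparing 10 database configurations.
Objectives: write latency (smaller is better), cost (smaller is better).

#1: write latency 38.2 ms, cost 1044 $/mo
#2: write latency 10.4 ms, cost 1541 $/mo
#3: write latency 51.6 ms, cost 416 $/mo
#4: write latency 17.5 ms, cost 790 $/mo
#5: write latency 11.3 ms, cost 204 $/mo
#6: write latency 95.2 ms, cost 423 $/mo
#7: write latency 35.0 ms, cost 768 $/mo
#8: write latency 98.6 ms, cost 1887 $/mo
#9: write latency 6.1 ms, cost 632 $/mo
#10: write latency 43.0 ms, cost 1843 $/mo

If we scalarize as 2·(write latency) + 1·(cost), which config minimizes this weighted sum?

#5

#1: 2·38.2 + 1·1044 = 1120.4
#2: 2·10.4 + 1·1541 = 1561.8
#3: 2·51.6 + 1·416 = 519.2
#4: 2·17.5 + 1·790 = 825.0
#5: 2·11.3 + 1·204 = 226.6
#6: 2·95.2 + 1·423 = 613.4
#7: 2·35.0 + 1·768 = 838.0
#8: 2·98.6 + 1·1887 = 2084.2
#9: 2·6.1 + 1·632 = 644.2
#10: 2·43.0 + 1·1843 = 1929.0
Lowest: #5 at 226.6.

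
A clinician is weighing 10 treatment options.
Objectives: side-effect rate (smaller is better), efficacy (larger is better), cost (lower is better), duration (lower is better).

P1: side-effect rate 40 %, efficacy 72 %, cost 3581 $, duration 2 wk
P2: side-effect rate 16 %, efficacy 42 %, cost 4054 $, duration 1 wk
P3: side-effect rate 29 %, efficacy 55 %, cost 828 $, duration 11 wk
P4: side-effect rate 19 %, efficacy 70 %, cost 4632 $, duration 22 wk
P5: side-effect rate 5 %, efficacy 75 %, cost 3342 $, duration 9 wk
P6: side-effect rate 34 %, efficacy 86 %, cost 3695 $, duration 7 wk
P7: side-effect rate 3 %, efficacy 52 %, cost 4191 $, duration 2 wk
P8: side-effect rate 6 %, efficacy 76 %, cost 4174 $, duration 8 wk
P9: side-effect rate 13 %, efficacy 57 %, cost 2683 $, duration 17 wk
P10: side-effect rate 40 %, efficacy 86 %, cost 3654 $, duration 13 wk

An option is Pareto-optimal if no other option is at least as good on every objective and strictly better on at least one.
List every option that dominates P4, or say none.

P5: side-effect rate 5≤19, efficacy 75≥70, cost 3342≤4632, duration 9≤22 — dominates P4.
P8: side-effect rate 6≤19, efficacy 76≥70, cost 4174≤4632, duration 8≤22 — dominates P4.
Others (P1, P2, P3, P6, P7, P9, P10) are each worse than P4 on at least one objective.

P5, P8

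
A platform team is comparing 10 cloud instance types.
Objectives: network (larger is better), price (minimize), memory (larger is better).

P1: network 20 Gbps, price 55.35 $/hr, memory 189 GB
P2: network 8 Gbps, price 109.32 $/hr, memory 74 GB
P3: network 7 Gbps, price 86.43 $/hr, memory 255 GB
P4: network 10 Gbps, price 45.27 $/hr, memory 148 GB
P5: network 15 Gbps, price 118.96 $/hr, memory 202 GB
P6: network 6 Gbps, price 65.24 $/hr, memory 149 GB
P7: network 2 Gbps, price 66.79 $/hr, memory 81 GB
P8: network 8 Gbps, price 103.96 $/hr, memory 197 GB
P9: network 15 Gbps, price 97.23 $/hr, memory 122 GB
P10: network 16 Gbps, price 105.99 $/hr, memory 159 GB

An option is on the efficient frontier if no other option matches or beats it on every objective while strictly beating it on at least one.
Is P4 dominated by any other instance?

No

P1: worse on price (55.35 vs 45.27).
P2: worse on network (8 vs 10).
P3: worse on network (7 vs 10).
P5: worse on price (118.96 vs 45.27).
P6: worse on network (6 vs 10).
P7: worse on network (2 vs 10).
P8: worse on network (8 vs 10).
P9: worse on price (97.23 vs 45.27).
P10: worse on price (105.99 vs 45.27).
No option is at least as good as P4 on every objective and strictly better on one.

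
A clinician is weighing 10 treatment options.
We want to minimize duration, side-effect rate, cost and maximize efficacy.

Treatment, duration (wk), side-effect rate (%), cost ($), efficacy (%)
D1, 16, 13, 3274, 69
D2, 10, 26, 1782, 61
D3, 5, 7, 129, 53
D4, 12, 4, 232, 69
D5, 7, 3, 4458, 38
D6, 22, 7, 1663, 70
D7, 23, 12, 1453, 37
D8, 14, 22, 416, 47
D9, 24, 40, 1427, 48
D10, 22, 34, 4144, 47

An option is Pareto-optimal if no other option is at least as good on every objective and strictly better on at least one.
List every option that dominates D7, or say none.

D3, D4

D3: duration 5≤23, side-effect rate 7≤12, cost 129≤1453, efficacy 53≥37 — dominates D7.
D4: duration 12≤23, side-effect rate 4≤12, cost 232≤1453, efficacy 69≥37 — dominates D7.
Others (D1, D2, D5, D6, D8, D9, D10) are each worse than D7 on at least one objective.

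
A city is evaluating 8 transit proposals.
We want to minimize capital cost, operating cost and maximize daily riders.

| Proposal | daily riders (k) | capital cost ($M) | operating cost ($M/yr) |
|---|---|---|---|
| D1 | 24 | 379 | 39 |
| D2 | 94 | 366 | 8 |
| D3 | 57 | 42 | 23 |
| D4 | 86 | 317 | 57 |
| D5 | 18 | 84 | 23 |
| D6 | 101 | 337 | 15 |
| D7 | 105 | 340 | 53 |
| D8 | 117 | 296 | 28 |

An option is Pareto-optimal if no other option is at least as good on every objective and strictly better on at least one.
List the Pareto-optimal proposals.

D2, D3, D6, D8

D1: dominated by D2 (daily riders 94≥24, capital cost 366≤379, operating cost 8≤39).
D2: not dominated (best operating cost).
D3: not dominated (best capital cost).
D4: dominated by D8 (daily riders 117≥86, capital cost 296≤317, operating cost 28≤57).
D5: dominated by D3 (daily riders 57≥18, capital cost 42≤84, operating cost 23≤23).
D6: not dominated.
D7: dominated by D8 (daily riders 117≥105, capital cost 296≤340, operating cost 28≤53).
D8: not dominated (best daily riders).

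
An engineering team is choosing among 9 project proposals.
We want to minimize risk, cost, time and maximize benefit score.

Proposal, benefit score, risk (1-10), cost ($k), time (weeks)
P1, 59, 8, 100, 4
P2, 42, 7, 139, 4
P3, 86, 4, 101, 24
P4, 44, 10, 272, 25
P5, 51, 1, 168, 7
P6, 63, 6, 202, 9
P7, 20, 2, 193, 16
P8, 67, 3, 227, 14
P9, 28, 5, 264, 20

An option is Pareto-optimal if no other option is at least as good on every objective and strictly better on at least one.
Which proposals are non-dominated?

P1: not dominated (best cost).
P2: not dominated.
P3: not dominated (best benefit score).
P4: dominated by P1 (benefit score 59≥44, risk 8≤10, cost 100≤272, time 4≤25).
P5: not dominated (best risk).
P6: not dominated.
P7: dominated by P5 (benefit score 51≥20, risk 1≤2, cost 168≤193, time 7≤16).
P8: not dominated.
P9: dominated by P5 (benefit score 51≥28, risk 1≤5, cost 168≤264, time 7≤20).

P1, P2, P3, P5, P6, P8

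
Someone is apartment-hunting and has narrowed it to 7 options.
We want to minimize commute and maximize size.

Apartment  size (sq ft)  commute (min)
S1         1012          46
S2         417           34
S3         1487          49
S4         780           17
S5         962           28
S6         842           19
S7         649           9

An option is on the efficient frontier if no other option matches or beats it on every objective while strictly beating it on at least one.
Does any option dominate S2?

Yes

S4 vs S2: size 780≥417, commute 17≤34 — S4 is at least as good on every objective and strictly better on at least one, so S4 dominates S2.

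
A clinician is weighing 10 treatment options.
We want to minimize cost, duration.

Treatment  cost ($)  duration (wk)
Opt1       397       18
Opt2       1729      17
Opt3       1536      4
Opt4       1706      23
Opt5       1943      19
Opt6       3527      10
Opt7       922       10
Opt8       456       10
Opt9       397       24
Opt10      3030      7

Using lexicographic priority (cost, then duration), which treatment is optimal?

Opt1

First minimize cost: best is 397, kept {Opt1, Opt9}.
Then minimize duration: best is 18, kept {Opt1}.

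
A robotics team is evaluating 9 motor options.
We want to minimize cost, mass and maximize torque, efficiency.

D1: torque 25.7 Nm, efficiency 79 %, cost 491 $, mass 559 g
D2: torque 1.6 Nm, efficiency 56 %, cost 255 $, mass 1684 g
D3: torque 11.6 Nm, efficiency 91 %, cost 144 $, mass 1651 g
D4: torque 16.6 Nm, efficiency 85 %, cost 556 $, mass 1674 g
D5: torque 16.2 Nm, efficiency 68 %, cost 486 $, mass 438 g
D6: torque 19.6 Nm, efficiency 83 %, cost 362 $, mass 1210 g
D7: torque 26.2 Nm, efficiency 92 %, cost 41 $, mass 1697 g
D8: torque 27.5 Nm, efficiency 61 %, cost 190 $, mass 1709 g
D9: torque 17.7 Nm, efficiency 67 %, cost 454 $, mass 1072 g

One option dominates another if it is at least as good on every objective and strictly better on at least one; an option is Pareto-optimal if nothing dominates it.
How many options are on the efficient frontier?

8

D1: not dominated.
D2: dominated by D3 (torque 11.6≥1.6, efficiency 91≥56, cost 144≤255, mass 1651≤1684).
D3: not dominated.
D4: not dominated.
D5: not dominated (best mass).
D6: not dominated.
D7: not dominated (best efficiency).
D8: not dominated (best torque).
D9: not dominated.
Pareto-optimal: D1, D3, D4, D5, D6, D7, D8, D9 → 8.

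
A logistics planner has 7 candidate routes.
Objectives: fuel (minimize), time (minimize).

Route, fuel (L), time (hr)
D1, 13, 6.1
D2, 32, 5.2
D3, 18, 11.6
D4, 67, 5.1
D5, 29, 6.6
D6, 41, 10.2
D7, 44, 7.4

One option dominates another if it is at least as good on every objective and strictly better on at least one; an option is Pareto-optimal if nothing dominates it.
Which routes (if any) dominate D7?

D1, D2, D5

D1: fuel 13≤44, time 6.1≤7.4 — dominates D7.
D2: fuel 32≤44, time 5.2≤7.4 — dominates D7.
D5: fuel 29≤44, time 6.6≤7.4 — dominates D7.
Others (D3, D4, D6) are each worse than D7 on at least one objective.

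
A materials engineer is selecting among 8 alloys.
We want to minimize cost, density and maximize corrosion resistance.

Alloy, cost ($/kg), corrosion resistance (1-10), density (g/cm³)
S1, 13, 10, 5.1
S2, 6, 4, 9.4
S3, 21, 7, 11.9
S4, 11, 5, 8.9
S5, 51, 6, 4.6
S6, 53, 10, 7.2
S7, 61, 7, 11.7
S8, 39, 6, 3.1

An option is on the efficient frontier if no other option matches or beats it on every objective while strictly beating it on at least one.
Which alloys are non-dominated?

S1, S2, S4, S8

S1: not dominated.
S2: not dominated (best cost).
S3: dominated by S1 (cost 13≤21, corrosion resistance 10≥7, density 5.1≤11.9).
S4: not dominated.
S5: dominated by S8 (cost 39≤51, corrosion resistance 6≥6, density 3.1≤4.6).
S6: dominated by S1 (cost 13≤53, corrosion resistance 10≥10, density 5.1≤7.2).
S7: dominated by S1 (cost 13≤61, corrosion resistance 10≥7, density 5.1≤11.7).
S8: not dominated (best density).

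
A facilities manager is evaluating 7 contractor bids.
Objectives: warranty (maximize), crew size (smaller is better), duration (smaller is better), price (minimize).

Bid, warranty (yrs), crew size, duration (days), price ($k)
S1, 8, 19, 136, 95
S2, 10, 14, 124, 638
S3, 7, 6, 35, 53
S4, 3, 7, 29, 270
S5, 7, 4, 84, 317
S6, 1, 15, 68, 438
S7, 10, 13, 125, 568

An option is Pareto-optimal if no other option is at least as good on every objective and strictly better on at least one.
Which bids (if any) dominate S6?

S3, S4

S3: warranty 7≥1, crew size 6≤15, duration 35≤68, price 53≤438 — dominates S6.
S4: warranty 3≥1, crew size 7≤15, duration 29≤68, price 270≤438 — dominates S6.
Others (S1, S2, S5, S7) are each worse than S6 on at least one objective.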